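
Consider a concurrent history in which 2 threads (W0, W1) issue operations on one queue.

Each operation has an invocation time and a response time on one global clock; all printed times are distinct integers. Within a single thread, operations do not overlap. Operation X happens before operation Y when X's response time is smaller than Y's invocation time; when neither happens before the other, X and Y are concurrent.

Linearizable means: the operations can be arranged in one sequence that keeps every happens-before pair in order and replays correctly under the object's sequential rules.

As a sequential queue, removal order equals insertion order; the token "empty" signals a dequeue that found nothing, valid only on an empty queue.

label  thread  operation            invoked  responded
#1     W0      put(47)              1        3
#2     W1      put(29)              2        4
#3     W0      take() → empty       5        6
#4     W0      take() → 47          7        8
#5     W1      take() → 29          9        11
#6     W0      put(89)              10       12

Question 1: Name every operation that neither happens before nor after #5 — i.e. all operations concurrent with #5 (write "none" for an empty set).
#6

#5 runs from 9 to 11; window-overlapping ops are concurrent
#1 [1,3]: before
#2 [2,4]: before
#3 [5,6]: before
#4 [7,8]: before
#6 [10,12]: concurrent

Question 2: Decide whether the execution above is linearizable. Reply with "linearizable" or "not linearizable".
not linearizable

cut after 5 events: linearizable; cut after 6 events (#3 responds, time 6): not linearizable
no legal order exists: 2 real-time-consistent candidates over 3 completed queue operations, all rejected
e.g. #1, #2, #3: illegal at step 3, since #3 take() → empty cannot apply there
e.g. #2, #1, #3: illegal at step 3, since #3 take() → empty cannot apply there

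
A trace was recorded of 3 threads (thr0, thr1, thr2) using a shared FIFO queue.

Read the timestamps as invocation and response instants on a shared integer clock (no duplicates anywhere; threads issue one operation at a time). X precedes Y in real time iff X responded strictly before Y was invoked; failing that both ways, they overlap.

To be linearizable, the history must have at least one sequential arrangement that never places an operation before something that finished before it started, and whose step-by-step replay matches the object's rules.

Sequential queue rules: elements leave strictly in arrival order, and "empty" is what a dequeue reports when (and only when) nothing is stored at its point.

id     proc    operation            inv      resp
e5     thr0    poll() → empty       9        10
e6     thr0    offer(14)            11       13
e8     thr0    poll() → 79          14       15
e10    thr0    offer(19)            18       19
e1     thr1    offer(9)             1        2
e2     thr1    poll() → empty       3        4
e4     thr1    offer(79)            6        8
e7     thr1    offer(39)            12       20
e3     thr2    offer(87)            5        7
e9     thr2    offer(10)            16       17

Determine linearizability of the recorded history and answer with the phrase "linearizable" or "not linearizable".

not linearizable

through event 3 a valid linearization exists; event 4 (e2 responding at time 4) ends that
exhaustive check: the 2 completed FIFO queue ops admit one real-time order; illegal
one such order, e1, e2, breaks at step 2 where e2 poll() → empty is illegal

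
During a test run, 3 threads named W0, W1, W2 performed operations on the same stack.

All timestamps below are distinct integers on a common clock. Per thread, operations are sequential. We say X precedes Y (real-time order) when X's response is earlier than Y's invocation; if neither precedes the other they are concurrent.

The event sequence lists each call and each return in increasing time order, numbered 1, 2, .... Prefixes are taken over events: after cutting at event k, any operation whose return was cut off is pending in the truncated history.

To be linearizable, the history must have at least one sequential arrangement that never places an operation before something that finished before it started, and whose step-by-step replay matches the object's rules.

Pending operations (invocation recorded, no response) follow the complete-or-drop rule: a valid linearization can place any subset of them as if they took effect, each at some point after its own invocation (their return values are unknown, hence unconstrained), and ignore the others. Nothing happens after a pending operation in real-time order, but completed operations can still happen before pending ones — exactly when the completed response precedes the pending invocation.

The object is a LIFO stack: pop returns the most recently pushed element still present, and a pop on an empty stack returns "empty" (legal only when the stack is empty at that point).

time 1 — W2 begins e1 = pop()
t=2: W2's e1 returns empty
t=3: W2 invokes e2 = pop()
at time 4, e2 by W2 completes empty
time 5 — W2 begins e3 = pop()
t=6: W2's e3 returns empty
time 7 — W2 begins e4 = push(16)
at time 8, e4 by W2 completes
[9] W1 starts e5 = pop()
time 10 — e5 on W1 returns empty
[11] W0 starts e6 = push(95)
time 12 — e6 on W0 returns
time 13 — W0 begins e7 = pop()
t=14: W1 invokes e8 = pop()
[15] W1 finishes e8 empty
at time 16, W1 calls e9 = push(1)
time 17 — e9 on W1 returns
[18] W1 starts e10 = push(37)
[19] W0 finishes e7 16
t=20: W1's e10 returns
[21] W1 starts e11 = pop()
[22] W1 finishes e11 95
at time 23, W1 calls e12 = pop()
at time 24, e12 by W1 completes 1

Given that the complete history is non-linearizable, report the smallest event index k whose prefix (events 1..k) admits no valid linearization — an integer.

events 1..9 are linearizable, e.g. via e1, e2, e3, e4:
step 1: e1 pop() → empty — stack <>
step 2: e2 pop() → empty — stack <>
step 3: e3 pop() → empty — stack <>
step 4: e4 push(16) — stack <16>
at event 10 (e5's time-10 response) nothing linearizes any more
e.g. e1, e2, e3, e4, e5: illegal at step 5, since e5 pop() → empty cannot apply there

10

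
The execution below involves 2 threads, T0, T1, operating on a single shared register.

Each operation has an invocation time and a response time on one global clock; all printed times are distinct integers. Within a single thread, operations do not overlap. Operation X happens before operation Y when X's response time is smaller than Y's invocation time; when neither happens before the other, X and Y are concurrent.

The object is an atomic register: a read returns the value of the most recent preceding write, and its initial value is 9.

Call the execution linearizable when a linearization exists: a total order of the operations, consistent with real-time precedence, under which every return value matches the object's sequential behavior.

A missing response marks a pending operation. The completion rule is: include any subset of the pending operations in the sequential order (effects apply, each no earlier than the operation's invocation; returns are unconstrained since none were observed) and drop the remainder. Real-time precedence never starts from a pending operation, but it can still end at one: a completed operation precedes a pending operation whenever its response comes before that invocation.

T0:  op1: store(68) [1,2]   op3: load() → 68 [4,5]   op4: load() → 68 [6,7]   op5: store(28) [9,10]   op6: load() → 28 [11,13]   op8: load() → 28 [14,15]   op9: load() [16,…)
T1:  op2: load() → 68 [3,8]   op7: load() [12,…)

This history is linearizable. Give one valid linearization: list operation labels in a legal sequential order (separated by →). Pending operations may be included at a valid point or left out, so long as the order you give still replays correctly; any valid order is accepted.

step 1: op1 store(68) — value 68
step 2: op2 load() → 68 — value 68
step 3: op3 load() → 68 — value 68
step 4: op4 load() → 68 — value 68
step 5: op5 store(28) — value 28
step 6: op6 load() → 28 — value 28
step 7: op7 load() (pending, included) — value 28
step 8: op8 load() → 28 — value 28

op1 → op2 → op3 → op4 → op5 → op6 → op7 → op8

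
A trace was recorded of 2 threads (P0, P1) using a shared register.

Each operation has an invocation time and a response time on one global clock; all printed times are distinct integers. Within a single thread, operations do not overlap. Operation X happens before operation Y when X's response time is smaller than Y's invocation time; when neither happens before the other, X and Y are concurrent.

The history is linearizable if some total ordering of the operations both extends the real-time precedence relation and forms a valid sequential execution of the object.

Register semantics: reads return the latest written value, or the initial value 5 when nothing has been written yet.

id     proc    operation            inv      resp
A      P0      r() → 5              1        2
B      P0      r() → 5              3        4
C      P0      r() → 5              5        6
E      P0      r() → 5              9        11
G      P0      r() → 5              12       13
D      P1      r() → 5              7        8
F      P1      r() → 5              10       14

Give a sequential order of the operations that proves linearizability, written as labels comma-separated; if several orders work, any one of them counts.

after step 1 (A r() → 5): value 5
after step 2 (B r() → 5): value 5
after step 3 (C r() → 5): value 5
after step 4 (D r() → 5): value 5
after step 5 (E r() → 5): value 5
after step 6 (F r() → 5): value 5
after step 7 (G r() → 5): value 5

A, B, C, D, E, F, G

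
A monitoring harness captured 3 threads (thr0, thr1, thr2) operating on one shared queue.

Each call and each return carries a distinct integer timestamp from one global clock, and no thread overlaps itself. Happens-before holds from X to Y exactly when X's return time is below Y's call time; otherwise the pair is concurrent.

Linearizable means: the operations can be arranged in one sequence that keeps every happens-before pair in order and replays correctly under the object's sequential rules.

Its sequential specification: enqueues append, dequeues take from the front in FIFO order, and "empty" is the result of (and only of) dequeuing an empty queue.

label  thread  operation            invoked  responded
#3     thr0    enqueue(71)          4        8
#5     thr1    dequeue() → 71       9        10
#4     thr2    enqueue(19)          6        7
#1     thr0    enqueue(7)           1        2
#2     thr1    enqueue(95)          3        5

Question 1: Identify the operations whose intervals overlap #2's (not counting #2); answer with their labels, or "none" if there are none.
#2 spans [3,5]; an op avoiding the whole window 3..5 is ordered, any other is concurrent
#1 [1,2]: before
#3 [4,8]: concurrent
#4 [6,7]: after
#5 [9,10]: after

#3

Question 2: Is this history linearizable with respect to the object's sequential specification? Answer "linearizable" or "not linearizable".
already the first 10 events (up to #5's response at time 10) admit no linearization; the first 9 still do
3 orders of the 5 completed queue ops respect real time; none is legal
take #1, #2, #3, #4, #5: step 5 already fails, because #5 dequeue() → 71 cannot occur there
take #1, #2, #4, #3, #5: step 5 already fails, because #5 dequeue() → 71 cannot occur there

not linearizable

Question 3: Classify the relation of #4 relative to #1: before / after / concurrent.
#4 spans [6,7], #1 spans [1,2]
resp(#1)=2 < inv(#4)=6

after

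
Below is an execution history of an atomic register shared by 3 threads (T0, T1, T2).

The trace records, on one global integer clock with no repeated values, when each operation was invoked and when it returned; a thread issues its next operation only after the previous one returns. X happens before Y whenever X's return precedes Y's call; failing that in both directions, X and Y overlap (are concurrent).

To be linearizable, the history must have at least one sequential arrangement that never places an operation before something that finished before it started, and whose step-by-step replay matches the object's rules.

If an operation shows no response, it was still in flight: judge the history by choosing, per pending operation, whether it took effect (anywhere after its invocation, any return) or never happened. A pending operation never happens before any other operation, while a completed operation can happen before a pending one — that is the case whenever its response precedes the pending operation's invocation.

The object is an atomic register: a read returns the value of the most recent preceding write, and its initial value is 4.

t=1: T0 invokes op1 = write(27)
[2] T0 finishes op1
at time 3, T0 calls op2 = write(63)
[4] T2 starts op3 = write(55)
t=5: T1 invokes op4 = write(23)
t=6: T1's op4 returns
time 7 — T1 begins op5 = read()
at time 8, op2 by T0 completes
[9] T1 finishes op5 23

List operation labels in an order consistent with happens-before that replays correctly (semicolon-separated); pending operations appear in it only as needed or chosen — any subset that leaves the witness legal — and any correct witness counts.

1. op1 write(27), leaving value 27
2. op2 write(63), leaving value 63
3. op3 write(55) (pending, included), leaving value 55
4. op4 write(23), leaving value 23
5. op5 read() → 23, leaving value 23

op1; op2; op3; op4; op5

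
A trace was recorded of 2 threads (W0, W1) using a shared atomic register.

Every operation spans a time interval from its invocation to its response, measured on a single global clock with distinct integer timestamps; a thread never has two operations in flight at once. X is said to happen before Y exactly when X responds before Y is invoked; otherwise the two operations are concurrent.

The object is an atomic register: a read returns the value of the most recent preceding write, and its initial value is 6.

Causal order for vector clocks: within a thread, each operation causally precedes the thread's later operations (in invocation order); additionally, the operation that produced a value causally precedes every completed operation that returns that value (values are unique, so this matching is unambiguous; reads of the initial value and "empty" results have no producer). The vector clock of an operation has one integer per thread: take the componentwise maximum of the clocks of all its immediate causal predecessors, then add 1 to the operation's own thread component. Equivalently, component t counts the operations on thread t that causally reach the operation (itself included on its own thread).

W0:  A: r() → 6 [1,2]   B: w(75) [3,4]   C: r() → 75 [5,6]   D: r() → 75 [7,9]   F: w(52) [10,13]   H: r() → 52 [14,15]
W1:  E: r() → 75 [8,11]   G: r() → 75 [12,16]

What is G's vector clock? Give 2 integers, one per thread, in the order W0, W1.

A (invocation 1): nothing precedes it; W0's component alone gives (1, 0)
invoked at 3, B merges VC(A)=(1, 0) and bumps W0's slot → (2, 0)
invoked at 8, E merges VC(B)=(2, 0) and bumps W1's slot → (2, 1)
invoked at 5, C merges VC(B)=(2, 0) and bumps W0's slot → (3, 0)
invoked at 12, G merges VC(B)=(2, 0), VC(E)=(2, 1) and bumps W1's slot → (2, 2)
invoked at 7, D merges VC(B)=(2, 0), VC(C)=(3, 0) and bumps W0's slot → (4, 0)
invoked at 10, F merges VC(D)=(4, 0) and bumps W0's slot → (5, 0)
invoked at 14, H merges VC(F)=(5, 0) and bumps W0's slot → (6, 0)
target: VC(G) = (2, 2)

(2, 2)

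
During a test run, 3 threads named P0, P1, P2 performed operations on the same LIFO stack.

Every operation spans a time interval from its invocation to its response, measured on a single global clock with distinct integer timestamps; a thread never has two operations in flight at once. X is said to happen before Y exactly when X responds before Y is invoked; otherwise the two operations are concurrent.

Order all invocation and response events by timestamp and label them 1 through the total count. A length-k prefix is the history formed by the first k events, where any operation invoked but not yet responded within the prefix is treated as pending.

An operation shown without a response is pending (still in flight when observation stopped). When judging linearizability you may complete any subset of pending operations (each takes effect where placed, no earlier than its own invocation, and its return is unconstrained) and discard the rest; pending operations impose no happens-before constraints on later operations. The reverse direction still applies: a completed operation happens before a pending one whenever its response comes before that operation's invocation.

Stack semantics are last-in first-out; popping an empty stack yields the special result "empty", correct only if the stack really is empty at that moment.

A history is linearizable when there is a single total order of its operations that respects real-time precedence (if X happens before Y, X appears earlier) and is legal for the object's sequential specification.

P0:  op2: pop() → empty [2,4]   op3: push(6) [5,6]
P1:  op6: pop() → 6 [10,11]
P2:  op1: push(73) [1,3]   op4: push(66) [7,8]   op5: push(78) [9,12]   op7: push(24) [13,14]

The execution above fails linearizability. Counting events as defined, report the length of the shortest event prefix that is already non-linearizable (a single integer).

11

events 1..10 are linearizable, e.g. via op2, op1, op3, op4:
after step 1 (op2 pop() → empty): stack <>
after step 2 (op1 push(73)): stack <73>
after step 3 (op3 push(6)): stack <73,6>
after step 4 (op4 push(66)): stack <73,6,66>
once event 11 joins (op6's response, time 11), exhaustive search finds no witness
completion choices over the 1 pending operation (op5) were checked; none helps
e.g. op1, op2, op3, op4, op6 (pending dropped): illegal at step 2, since op2 pop() → empty cannot apply there
e.g. op2, op1, op3, op4, op6 (pending dropped): illegal at step 5, since op6 pop() → 6 cannot apply there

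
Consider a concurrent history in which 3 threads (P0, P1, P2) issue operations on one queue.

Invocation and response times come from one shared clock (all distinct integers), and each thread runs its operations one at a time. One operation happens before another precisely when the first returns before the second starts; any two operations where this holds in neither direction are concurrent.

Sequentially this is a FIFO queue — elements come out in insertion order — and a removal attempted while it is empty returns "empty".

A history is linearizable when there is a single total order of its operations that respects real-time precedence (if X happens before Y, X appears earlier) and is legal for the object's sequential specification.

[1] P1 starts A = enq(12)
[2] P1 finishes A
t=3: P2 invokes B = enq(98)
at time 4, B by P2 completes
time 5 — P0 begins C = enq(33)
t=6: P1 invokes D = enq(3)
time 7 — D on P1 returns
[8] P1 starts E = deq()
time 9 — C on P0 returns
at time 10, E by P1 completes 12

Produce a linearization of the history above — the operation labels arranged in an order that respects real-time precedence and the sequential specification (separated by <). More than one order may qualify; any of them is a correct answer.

after step 1 (A enq(12)): queue <12>
after step 2 (B enq(98)): queue <12,98>
after step 3 (C enq(33)): queue <12,98,33>
after step 4 (D enq(3)): queue <12,98,33,3>
after step 5 (E deq() → 12): queue <98,33,3>

A < B < C < D < E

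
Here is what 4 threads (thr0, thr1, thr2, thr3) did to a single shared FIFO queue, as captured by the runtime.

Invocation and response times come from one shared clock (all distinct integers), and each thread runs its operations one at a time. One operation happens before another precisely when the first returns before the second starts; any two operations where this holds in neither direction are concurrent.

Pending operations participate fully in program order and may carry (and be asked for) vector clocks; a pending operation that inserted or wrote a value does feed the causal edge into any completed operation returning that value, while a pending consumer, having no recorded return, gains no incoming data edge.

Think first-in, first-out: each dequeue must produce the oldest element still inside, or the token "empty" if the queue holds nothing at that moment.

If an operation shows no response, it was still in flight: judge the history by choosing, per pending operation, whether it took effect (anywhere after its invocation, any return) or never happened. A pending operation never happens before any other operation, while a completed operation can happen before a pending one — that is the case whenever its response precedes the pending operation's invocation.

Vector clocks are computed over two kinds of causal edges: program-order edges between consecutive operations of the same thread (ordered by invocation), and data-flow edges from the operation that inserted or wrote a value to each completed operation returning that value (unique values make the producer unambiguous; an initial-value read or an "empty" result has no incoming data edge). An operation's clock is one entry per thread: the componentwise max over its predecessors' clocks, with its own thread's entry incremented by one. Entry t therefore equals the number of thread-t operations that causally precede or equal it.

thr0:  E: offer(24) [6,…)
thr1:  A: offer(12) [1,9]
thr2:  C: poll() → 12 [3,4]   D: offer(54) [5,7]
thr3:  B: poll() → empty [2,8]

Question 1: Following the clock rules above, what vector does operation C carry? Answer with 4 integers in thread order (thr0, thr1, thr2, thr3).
no predecessors for B (invoked 2): thr3 increments from zero → (0, 0, 0, 1)
no predecessors for A (invoked 1): thr1 increments from zero → (0, 1, 0, 0)
no predecessors for E (invoked 6): thr0 increments from zero → (1, 0, 0, 0)
invoked at 3, C merges VC(A)=(0, 1, 0, 0) and bumps thr2's slot → (0, 1, 1, 0)
invoked at 5, D merges VC(C)=(0, 1, 1, 0) and bumps thr2's slot → (0, 1, 2, 0)
target: VC(C) = (0, 1, 1, 0)

(0, 1, 1, 0)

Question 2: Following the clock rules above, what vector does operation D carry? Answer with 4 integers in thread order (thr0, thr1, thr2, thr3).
B, invoked 2, has no incoming edges; only thr3's bump applies → (0, 0, 0, 1)
A, invoked 1, has no incoming edges; only thr1's bump applies → (0, 1, 0, 0)
E, invoked 6, has no incoming edges; only thr0's bump applies → (1, 0, 0, 0)
C (invocation 3): componentwise max over VC(A)=(0, 1, 0, 0), +1 at thr2, giving (0, 1, 1, 0)
D (invocation 5): componentwise max over VC(C)=(0, 1, 1, 0), +1 at thr2, giving (0, 1, 2, 0)
target: VC(D) = (0, 1, 2, 0)

(0, 1, 2, 0)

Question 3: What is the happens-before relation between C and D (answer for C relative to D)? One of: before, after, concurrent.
C spans [3,4], D spans [5,7]
resp(C)=4 < inv(D)=5

before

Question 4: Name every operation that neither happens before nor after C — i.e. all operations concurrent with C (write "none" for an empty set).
concurrent with C ([3,4]): every op whose interval crosses 3..4
A [1,9]: concurrent
B [2,8]: concurrent
D [5,7]: after
E [6,…): after

A, B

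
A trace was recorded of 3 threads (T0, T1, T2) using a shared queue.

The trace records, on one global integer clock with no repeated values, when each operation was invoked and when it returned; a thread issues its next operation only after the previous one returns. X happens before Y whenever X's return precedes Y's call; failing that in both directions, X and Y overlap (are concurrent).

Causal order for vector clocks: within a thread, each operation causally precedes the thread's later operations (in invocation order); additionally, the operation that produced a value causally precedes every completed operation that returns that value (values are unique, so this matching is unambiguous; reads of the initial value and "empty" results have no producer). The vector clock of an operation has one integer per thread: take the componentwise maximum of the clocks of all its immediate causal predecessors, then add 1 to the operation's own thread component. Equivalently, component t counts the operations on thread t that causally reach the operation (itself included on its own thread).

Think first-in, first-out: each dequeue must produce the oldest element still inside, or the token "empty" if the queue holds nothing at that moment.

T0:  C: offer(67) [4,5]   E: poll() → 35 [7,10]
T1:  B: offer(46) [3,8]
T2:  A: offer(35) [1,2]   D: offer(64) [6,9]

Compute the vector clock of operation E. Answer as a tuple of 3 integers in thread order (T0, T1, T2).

(2, 0, 1)

A (invocation 1): nothing precedes it; T2's component alone gives (0, 0, 1)
B (invocation 3): nothing precedes it; T1's component alone gives (0, 1, 0)
C (invocation 4): nothing precedes it; T0's component alone gives (1, 0, 0)
VC(D, invoked at 6): max of VC(A)=(0, 0, 1), then +1 on thread T2 → (0, 0, 2)
VC(E, invoked at 7): max of VC(A)=(0, 0, 1), VC(C)=(1, 0, 0), then +1 on thread T0 → (2, 0, 1)
target: VC(E) = (2, 0, 1)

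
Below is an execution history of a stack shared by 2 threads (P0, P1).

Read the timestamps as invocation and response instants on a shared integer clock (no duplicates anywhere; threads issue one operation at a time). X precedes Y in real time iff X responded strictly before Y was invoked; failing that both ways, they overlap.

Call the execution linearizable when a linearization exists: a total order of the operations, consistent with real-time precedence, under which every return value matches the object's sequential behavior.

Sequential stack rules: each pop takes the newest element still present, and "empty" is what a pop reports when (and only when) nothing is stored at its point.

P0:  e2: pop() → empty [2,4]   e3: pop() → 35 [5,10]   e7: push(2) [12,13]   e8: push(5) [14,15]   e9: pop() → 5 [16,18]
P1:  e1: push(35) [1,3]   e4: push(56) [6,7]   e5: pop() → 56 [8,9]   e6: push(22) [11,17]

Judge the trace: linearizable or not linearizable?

linearizable

a witness: e2, e1, e3, e4, e5, e6, e7, e8, e9
step 1: e2 pop() → empty — stack <>
step 2: e1 push(35) — stack <35>
step 3: e3 pop() → 35 — stack <>
step 4: e4 push(56) — stack <56>
step 5: e5 pop() → 56 — stack <>
step 6: e6 push(22) — stack <22>
step 7: e7 push(2) — stack <22,2>
step 8: e8 push(5) — stack <22,2,5>
step 9: e9 pop() → 5 — stack <22,2>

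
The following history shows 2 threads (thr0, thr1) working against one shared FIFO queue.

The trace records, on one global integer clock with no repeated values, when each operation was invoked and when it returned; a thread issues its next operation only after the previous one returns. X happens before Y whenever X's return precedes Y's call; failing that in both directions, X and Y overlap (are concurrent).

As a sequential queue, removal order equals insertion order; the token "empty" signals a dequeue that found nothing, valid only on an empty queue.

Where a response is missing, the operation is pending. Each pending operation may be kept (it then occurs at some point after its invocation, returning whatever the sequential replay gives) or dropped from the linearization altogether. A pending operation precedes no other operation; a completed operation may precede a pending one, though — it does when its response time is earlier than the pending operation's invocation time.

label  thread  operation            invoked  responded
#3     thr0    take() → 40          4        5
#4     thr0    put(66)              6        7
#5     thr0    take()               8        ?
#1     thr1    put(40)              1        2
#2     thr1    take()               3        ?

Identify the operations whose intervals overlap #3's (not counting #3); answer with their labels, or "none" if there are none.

#3 spans [4,5]; an op avoiding the whole window 4..5 is ordered, any other is concurrent
#1 [1,2]: before
#2 [3,…): concurrent
#4 [6,7]: after
#5 [8,…): after

#2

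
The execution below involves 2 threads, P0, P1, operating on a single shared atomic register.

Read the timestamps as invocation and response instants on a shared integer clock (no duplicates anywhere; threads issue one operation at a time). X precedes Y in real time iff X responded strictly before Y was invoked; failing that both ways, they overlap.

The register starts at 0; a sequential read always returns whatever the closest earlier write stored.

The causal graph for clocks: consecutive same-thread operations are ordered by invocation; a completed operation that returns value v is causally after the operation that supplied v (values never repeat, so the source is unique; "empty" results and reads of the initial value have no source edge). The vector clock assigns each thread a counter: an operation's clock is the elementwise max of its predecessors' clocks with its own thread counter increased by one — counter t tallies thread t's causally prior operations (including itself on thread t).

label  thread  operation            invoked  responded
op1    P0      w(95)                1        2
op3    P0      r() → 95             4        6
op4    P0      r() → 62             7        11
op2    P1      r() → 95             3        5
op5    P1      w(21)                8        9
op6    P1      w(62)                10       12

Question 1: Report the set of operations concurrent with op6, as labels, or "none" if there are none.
Answer: op4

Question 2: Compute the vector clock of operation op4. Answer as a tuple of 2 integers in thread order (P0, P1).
Answer: (3, 3)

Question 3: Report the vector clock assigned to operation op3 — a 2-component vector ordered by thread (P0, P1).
Answer: (2, 0)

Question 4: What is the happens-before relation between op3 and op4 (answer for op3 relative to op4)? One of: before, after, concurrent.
Answer: before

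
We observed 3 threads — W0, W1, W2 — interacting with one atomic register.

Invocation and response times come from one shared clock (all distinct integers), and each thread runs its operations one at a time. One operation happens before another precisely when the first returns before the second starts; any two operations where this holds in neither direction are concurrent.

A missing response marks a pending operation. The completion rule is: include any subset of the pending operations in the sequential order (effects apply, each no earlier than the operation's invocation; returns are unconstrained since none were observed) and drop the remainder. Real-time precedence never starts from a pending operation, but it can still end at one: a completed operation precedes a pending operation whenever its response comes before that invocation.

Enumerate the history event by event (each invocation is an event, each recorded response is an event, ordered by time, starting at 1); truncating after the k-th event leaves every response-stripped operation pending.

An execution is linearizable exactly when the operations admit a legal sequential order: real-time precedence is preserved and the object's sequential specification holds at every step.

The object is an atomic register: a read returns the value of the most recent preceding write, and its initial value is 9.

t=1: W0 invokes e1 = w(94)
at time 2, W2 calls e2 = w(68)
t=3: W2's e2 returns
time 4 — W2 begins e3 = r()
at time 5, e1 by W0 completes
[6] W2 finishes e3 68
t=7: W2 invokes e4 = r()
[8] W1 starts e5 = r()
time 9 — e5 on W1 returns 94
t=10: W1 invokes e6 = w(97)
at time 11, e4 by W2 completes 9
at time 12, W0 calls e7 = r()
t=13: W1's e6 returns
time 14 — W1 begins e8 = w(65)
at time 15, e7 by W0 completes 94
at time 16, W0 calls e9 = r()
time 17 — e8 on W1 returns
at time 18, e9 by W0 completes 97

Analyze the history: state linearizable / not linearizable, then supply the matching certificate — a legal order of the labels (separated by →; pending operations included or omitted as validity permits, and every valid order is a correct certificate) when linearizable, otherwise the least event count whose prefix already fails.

not linearizable — minimal violating prefix: 11 events

already the first 11 events (up to e4's response at time 11) admit no linearization; the first 10 still do
5 completed operations, 6 real-time-consistent orders — every atomic register replay fails
include/drop combinations of the 1 pending operation (e6) were all tried; none helps
one such order, e1, e2, e3, e4, e5 (pending dropped), breaks at step 4 where e4 r() → 9 is illegal
one such order, e1, e2, e3, e5, e4 (pending dropped), breaks at step 4 where e5 r() → 94 is illegal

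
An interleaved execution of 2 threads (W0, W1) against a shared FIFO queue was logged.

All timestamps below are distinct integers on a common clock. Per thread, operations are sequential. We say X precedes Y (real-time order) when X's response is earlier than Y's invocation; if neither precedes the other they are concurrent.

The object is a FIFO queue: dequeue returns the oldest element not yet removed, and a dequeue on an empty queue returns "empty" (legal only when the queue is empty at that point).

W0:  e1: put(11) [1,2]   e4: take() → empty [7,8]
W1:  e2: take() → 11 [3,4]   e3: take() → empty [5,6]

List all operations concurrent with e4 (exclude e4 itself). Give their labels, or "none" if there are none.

e4 runs from 7 to 8; window-overlapping ops are concurrent
e1 [1,2]: before
e2 [3,4]: before
e3 [5,6]: before

none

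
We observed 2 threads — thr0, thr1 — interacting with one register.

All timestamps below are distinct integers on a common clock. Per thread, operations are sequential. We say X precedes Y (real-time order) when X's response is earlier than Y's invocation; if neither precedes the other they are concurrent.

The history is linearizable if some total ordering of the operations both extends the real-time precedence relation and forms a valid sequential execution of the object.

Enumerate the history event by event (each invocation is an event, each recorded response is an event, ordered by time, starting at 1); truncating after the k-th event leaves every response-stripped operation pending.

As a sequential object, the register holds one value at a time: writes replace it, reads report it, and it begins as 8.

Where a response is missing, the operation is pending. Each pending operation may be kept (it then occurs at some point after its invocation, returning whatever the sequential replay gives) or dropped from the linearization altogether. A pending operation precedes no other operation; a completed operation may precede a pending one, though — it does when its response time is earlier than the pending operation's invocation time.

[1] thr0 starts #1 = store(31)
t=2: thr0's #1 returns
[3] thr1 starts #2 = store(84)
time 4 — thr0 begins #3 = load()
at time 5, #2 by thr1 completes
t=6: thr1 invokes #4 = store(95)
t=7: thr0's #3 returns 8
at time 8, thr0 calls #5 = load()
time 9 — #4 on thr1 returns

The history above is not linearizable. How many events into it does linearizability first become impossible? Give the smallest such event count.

7

events 1..6 are linearizable; a witness order is #1, #2:
1. #1 store(31), leaving value 31
2. #2 store(84), leaving value 84
with event 7 included (#3 responding at time 7), all real-time-consistent orders fail
completion choices over the 1 pending operation (#4) were checked; none helps
take #1, #2, #3 (pending dropped): step 3 already fails, because #3 load() → 8 cannot occur there
take #1, #3, #2 (pending dropped): step 2 already fails, because #3 load() → 8 cannot occur there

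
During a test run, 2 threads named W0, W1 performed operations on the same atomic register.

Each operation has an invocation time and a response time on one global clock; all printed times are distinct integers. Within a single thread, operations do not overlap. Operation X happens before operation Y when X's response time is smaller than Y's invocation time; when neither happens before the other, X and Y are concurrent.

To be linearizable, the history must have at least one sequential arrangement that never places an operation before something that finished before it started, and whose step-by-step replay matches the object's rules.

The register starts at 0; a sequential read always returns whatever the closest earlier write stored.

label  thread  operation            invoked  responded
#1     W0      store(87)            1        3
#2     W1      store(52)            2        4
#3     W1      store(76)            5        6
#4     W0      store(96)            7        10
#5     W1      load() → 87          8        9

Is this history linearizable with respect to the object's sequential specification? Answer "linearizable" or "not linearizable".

not linearizable

prefix check: 1..8 passes, 1..9 fails once #5's time-9 response joins
4 completed operations, 2 real-time-consistent orders — every atomic register replay fails
no completion choice of the 1 pending operation (#4) rescues it — every subset was tried
take #1, #2, #3, #5 (pending dropped): step 4 already fails, because #5 load() → 87 cannot occur there
take #2, #1, #3, #5 (pending dropped): step 4 already fails, because #5 load() → 87 cannot occur there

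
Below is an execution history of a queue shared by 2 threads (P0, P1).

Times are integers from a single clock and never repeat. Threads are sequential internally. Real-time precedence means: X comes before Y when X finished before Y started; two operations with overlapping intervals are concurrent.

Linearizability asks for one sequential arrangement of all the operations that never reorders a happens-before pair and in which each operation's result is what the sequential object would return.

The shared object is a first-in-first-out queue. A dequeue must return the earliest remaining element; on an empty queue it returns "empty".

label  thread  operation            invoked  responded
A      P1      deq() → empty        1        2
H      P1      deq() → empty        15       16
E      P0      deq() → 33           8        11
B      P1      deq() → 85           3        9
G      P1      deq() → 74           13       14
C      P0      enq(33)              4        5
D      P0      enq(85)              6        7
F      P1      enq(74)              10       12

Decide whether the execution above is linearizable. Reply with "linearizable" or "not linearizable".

witness order: A, C, D, E, B, F, G, H
after step 1 (A deq() → empty): queue <>
after step 2 (C enq(33)): queue <33>
after step 3 (D enq(85)): queue <33,85>
after step 4 (E deq() → 33): queue <85>
after step 5 (B deq() → 85): queue <>
after step 6 (F enq(74)): queue <74>
after step 7 (G deq() → 74): queue <>
after step 8 (H deq() → empty): queue <>

linearizable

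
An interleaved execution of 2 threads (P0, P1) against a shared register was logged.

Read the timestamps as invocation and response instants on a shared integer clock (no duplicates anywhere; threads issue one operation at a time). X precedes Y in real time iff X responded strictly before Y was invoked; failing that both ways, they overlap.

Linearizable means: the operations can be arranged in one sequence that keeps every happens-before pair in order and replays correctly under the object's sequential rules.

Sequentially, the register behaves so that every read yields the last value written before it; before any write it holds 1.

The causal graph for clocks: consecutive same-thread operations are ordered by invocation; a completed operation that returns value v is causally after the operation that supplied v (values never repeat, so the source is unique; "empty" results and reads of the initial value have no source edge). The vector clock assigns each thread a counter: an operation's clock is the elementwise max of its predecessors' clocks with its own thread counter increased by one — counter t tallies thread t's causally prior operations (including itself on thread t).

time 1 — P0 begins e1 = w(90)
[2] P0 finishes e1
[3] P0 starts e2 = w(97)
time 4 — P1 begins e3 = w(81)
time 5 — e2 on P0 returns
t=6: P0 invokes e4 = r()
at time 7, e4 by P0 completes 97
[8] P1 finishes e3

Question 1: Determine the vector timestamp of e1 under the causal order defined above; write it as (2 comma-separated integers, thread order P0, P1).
Answer: (1, 0)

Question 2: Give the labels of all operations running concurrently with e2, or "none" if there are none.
Answer: e3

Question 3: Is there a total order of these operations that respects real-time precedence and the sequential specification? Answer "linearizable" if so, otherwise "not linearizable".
linearizable

a witness: e1, e2, e4, e3
after step 1 (e1 w(90)): value 90
after step 2 (e2 w(97)): value 97
after step 3 (e4 r() → 97): value 97
after step 4 (e3 w(81)): value 81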